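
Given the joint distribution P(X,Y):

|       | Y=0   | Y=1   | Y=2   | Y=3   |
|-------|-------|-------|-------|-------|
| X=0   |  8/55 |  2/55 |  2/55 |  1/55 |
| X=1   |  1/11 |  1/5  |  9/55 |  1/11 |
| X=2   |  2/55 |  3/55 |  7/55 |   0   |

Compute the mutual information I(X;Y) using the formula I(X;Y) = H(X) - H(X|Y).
0.1942 bits

I(X;Y) = H(X) - H(X|Y)

Marginal of X (row sums):
  P(X=0) = 8/55 + 2/55 + 2/55 + 1/55 = 13/55
  P(X=1) = 1/11 + 1/5 + 9/55 + 1/11 = 6/11
  P(X=2) = 2/55 + 3/55 + 7/55 + 0 = 12/55
H(X) = -[(13/55)·log₂(13/55) + (6/11)·log₂(6/11) + (12/55)·log₂(12/55)]
  = 0.4919 + 0.4770 + 0.4792 = 1.4481 bits

Marginal of Y (column sums):
  P(Y=0) = 8/55 + 1/11 + 2/55 = 3/11
  P(Y=1) = 2/55 + 1/5 + 3/55 = 16/55
  P(Y=2) = 2/55 + 9/55 + 7/55 = 18/55
  P(Y=3) = 1/55 + 1/11 + 0 = 6/55
H(X|Y) = Σ_y P(y)·H(X|Y=y):
  Y=0: P(Y=0) = 3/11, P(X|Y=0) = (8/15, 1/3, 2/15) → H(X|Y=0) = 1.3996
  Y=1: P(Y=1) = 16/55, P(X|Y=1) = (1/8, 11/16, 3/16) → H(X|Y=1) = 1.1995
  Y=2: P(Y=2) = 18/55, P(X|Y=2) = (1/9, 1/2, 7/18) → H(X|Y=2) = 1.3821
  Y=3: P(Y=3) = 6/55, P(X|Y=3) = (1/6, 5/6, 0) → H(X|Y=3) = 0.6500
H(X|Y) = (3/11)·1.3996 + (16/55)·1.1995 + (18/55)·1.3821 + (6/55)·0.6500 = 1.2539 bits

I(X;Y) = H(X) - H(X|Y) = 1.4481 - 1.2539 = 0.1942 bits

Cross-check via I(X;Y) = H(X) + H(Y) - H(X,Y): computing H(Y) from the column sums and H(X,Y) from the 12 cells in the same way gives H(Y) = 1.9055 bits and H(X,Y) = 3.1594 bits, so
I(X;Y) = 1.4481 + 1.9055 - 3.1594 = 0.1942 bits ✓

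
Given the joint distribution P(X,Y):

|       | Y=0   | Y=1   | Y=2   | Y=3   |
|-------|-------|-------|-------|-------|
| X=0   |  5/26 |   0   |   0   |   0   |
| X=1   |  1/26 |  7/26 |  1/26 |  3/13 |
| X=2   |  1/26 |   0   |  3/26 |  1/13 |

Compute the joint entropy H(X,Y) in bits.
2.6418 bits

H(X,Y) = -Σ_{x,y} P(x,y) log₂ P(x,y). Per-cell terms -P(x,y)·log₂P(x,y):
  X=0: 0.4574, 0.0000, 0.0000, 0.0000
  X=1: 0.1808, 0.5097, 0.1808, 0.4882
  X=2: 0.1808, 0.0000, 0.3595, 0.2846
  (cells with P = 0 contribute 0)
Sum of the 12 terms: H(X,Y) = 2.6418 bits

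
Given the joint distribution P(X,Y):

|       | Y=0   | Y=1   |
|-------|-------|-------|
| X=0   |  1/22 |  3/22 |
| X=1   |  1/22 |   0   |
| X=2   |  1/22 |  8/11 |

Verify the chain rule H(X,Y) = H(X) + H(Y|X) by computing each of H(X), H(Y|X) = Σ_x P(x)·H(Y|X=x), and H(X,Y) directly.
H(X) = 0.9373 bits, H(Y|X) = 0.3969 bits, H(X,Y) = 1.3342 bits

Marginal of X (row sums):
  P(X=0) = 1/22 + 3/22 = 2/11
  P(X=1) = 1/22 + 0 = 1/22
  P(X=2) = 1/22 + 8/11 = 17/22
H(X) = -[(2/11)·log₂(2/11) + (1/22)·log₂(1/22) + (17/22)·log₂(17/22)]
  = 0.4472 + 0.2027 + 0.2874 = 0.9373 bits

H(Y|X) = Σ_x P(x)·H(Y|X=x):
  X=0: P(X=0) = 2/11, P(Y|X=0) = (1/4, 3/4) → H(Y|X=0) = 0.8113
  X=1: P(X=1) = 1/22, P(Y|X=1) = (1, 0) → H(Y|X=1) = 0.0000
  X=2: P(X=2) = 17/22, P(Y|X=2) = (1/17, 16/17) → H(Y|X=2) = 0.3228
H(Y|X) = (2/11)·0.8113 + (1/22)·0.0000 + (17/22)·0.3228 = 0.3969 bits

H(X,Y) = -Σ_{x,y} P(x,y) log₂ P(x,y). Per-cell terms -P(x,y)·log₂P(x,y):
  X=0: 0.2027, 0.3920
  X=1: 0.2027, 0.0000
  X=2: 0.2027, 0.3341
  (cells with P = 0 contribute 0)
Sum of the 6 terms: H(X,Y) = 1.3342 bits

Chain rule check:
  H(X) + H(Y|X) = 0.9373 + 0.3969 = 1.3342 bits
  H(X,Y) = 1.3342 bits
✓ Chain rule verified.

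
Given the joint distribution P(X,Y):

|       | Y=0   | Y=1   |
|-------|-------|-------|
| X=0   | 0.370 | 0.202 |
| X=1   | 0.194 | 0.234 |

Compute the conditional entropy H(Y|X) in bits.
0.9612 bits

H(Y|X) = H(X,Y) - H(X)

H(X,Y) = -Σ_{x,y} P(x,y) log₂ P(x,y). Per-cell terms -P(x,y)·log₂P(x,y):
  X=0: 0.53073, 0.46613
  X=1: 0.45898, 0.49033
Sum of the 4 terms: H(X,Y) = 1.9462 bits

Marginal of X (row sums):
  P(X=0) = 0.370 + 0.202 = 0.572
  P(X=1) = 0.194 + 0.234 = 0.428
H(X) = -[0.572·log₂(0.572) + 0.428·log₂(0.428)]
  = 0.46098 + 0.52401 = 0.9850 bits

H(Y|X) = H(X,Y) - H(X) = 1.9462 - 0.9850 = 0.9612 bits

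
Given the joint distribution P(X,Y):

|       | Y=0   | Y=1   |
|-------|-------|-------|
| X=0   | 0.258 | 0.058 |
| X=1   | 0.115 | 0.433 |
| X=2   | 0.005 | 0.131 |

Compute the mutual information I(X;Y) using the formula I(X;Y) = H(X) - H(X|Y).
0.3022 bits

I(X;Y) = H(X) - H(X|Y)

Marginal of X (row sums):
  P(X=0) = 0.258 + 0.058 = 0.316
  P(X=1) = 0.115 + 0.433 = 0.548
  P(X=2) = 0.005 + 0.131 = 0.136
H(X) = -[0.316·log₂(0.316) + 0.548·log₂(0.548) + 0.136·log₂(0.136)]
  = 0.52519 + 0.47553 + 0.39145 = 1.3922 bits

Marginal of Y (column sums):
  P(Y=0) = 0.258 + 0.115 + 0.005 = 0.378
  P(Y=1) = 0.058 + 0.433 + 0.131 = 0.622
H(X|Y) = Σ_y P(y)·H(X|Y=y):
  Y=0: P(Y=0) = 0.378, P(X|Y=0) = (43/63, 115/378, 5/378) → H(X|Y=0) = 0.98093
  Y=1: P(Y=1) = 0.622, P(X|Y=1) = (29/311, 433/622, 131/622) → H(X|Y=1) = 1.15625
H(X|Y) = 0.378·0.98093 + 0.622·1.15625 = 1.0900 bits

I(X;Y) = H(X) - H(X|Y) = 1.3922 - 1.0900 = 0.3022 bits

Cross-check via I(X;Y) = H(X) + H(Y) - H(X,Y): computing H(Y) from the column sums and H(X,Y) from the 6 cells in the same way gives H(Y) = 0.9566 bits and H(X,Y) = 2.0466 bits, so
I(X;Y) = 1.3922 + 0.9566 - 2.0466 = 0.3022 bits ✓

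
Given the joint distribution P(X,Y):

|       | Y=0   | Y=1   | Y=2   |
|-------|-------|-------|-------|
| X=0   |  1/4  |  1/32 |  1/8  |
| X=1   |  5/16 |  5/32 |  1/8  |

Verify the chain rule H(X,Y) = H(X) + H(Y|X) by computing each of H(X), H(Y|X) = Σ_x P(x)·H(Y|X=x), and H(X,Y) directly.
H(X) = 0.9745 bits, H(Y|X) = 1.3746 bits, H(X,Y) = 2.3491 bits

Marginal of X (row sums):
  P(X=0) = 1/4 + 1/32 + 1/8 = 13/32
  P(X=1) = 5/16 + 5/32 + 1/8 = 19/32
H(X) = -[(13/32)·log₂(13/32) + (19/32)·log₂(19/32)]
  = 0.52795 + 0.44654 = 0.9745 bits

H(Y|X) = Σ_x P(x)·H(Y|X=x):
  X=0: P(X=0) = 13/32, P(Y|X=0) = (8/13, 1/13, 4/13) → H(Y|X=0) = 1.23890
  X=1: P(X=1) = 19/32, P(Y|X=1) = (10/19, 5/19, 4/19) → H(Y|X=1) = 1.46746
H(Y|X) = (13/32)·1.23890 + (19/32)·1.46746 = 1.3746 bits

H(X,Y) = -Σ_{x,y} P(x,y) log₂ P(x,y). Per-cell terms -P(x,y)·log₂P(x,y):
  X=0: 0.50000, 0.15625, 0.37500
  X=1: 0.52440, 0.41845, 0.37500
Sum of the 6 terms: H(X,Y) = 2.3491 bits

Chain rule check:
  H(X) + H(Y|X) = 0.9745 + 1.3746 = 2.3491 bits
  H(X,Y) = 2.3491 bits
✓ Chain rule verified.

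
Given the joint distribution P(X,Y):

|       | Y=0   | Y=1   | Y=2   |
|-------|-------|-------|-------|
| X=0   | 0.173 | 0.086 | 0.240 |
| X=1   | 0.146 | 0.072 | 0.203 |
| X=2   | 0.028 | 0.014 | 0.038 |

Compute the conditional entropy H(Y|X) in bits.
1.4745 bits

H(Y|X) = H(X,Y) - H(X)

H(X,Y) = -Σ_{x,y} P(x,y) log₂ P(x,y). Per-cell terms -P(x,y)·log₂P(x,y):
  X=0: 0.4379, 0.3044, 0.4941
  X=1: 0.4053, 0.2733, 0.4670
  X=2: 0.1444, 0.0862, 0.1793
Sum of the 9 terms: H(X,Y) = 2.7919 bits

Marginal of X (row sums):
  P(X=0) = 0.173 + 0.086 + 0.240 = 0.499
  P(X=1) = 0.146 + 0.072 + 0.203 = 0.421
  P(X=2) = 0.028 + 0.014 + 0.038 = 0.080
H(X) = -[0.499·log₂(0.499) + 0.421·log₂(0.421) + 0.080·log₂(0.080)]
  = 0.5004 + 0.5255 + 0.2915 = 1.3174 bits

H(Y|X) = H(X,Y) - H(X) = 2.7919 - 1.3174 = 1.4745 bits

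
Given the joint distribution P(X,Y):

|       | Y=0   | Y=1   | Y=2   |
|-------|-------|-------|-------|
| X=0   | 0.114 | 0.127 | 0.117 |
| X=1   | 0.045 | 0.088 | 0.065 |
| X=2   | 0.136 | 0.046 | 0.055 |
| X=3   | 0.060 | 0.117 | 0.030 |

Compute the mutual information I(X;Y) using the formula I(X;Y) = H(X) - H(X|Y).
0.0784 bits

I(X;Y) = H(X) - H(X|Y)

Marginal of X (row sums):
  P(X=0) = 0.114 + 0.127 + 0.117 = 0.358
  P(X=1) = 0.045 + 0.088 + 0.065 = 0.198
  P(X=2) = 0.136 + 0.046 + 0.055 = 0.237
  P(X=3) = 0.060 + 0.117 + 0.030 = 0.207
H(X) = -[0.358·log₂(0.358) + 0.198·log₂(0.198) + 0.237·log₂(0.237) + 0.207·log₂(0.207)]
  = 0.5305 + 0.4626 + 0.4923 + 0.4704 = 1.9558 bits

Marginal of Y (column sums):
  P(Y=0) = 0.114 + 0.045 + 0.136 + 0.060 = 0.355
  P(Y=1) = 0.127 + 0.088 + 0.046 + 0.117 = 0.378
  P(Y=2) = 0.117 + 0.065 + 0.055 + 0.030 = 0.267
H(X|Y) = Σ_y P(y)·H(X|Y=y):
  Y=0: P(Y=0) = 0.355, P(X|Y=0) = (114/355, 9/71, 136/355, 12/71) → H(X|Y=0) = 1.8678
  Y=1: P(Y=1) = 0.378, P(X|Y=1) = (127/378, 44/189, 23/189, 13/42) → H(X|Y=1) = 1.9117
  Y=2: P(Y=2) = 0.267, P(X|Y=2) = (39/89, 65/267, 55/267, 10/89) → H(X|Y=2) = 1.8417
H(X|Y) = 0.355·1.8678 + 0.378·1.9117 + 0.267·1.8417 = 1.8774 bits

I(X;Y) = H(X) - H(X|Y) = 1.9558 - 1.8774 = 0.0784 bits

Cross-check via I(X;Y) = H(X) + H(Y) - H(X,Y): computing H(Y) from the column sums and H(X,Y) from the 12 cells in the same way gives H(Y) = 1.5696 bits and H(X,Y) = 3.4470 bits, so
I(X;Y) = 1.9558 + 1.5696 - 3.4470 = 0.0784 bits ✓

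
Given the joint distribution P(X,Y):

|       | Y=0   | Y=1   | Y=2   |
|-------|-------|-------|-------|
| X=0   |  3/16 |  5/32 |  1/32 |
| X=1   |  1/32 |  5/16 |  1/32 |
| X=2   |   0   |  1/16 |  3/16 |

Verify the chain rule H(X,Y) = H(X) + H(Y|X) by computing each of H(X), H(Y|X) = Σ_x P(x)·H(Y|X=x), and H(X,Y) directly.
H(X) = 1.5613 bits, H(Y|X) = 1.0060 bits, H(X,Y) = 2.5672 bits

Marginal of X (row sums):
  P(X=0) = 3/16 + 5/32 + 1/32 = 3/8
  P(X=1) = 1/32 + 5/16 + 1/32 = 3/8
  P(X=2) = 0 + 1/16 + 3/16 = 1/4
H(X) = -[(3/8)·log₂(3/8) + (3/8)·log₂(3/8) + (1/4)·log₂(1/4)]
  = 0.53064 + 0.53064 + 0.50000 = 1.5613 bits

H(Y|X) = Σ_x P(x)·H(Y|X=x):
  X=0: P(X=0) = 3/8, P(Y|X=0) = (1/2, 5/12, 1/12) → H(Y|X=0) = 1.32501
  X=1: P(X=1) = 3/8, P(Y|X=1) = (1/12, 5/6, 1/12) → H(Y|X=1) = 0.81669
  X=2: P(X=2) = 1/4, P(Y|X=2) = (0, 1/4, 3/4) → H(Y|X=2) = 0.81128
H(Y|X) = (3/8)·1.32501 + (3/8)·0.81669 + (1/4)·0.81128 = 1.0060 bits

H(X,Y) = -Σ_{x,y} P(x,y) log₂ P(x,y). Per-cell terms -P(x,y)·log₂P(x,y):
  X=0: 0.45282, 0.41845, 0.15625
  X=1: 0.15625, 0.52440, 0.15625
  X=2: 0.00000, 0.25000, 0.45282
  (cells with P = 0 contribute 0)
Sum of the 9 terms: H(X,Y) = 2.5672 bits

Chain rule check:
  H(X) + H(Y|X) = 1.5613 + 1.0060 = 2.5673 bits
  H(X,Y) = 2.5672 bits
✓ Chain rule verified (Δ = 0.0001 is 4-dp rounding noise: each of the three values was rounded independently).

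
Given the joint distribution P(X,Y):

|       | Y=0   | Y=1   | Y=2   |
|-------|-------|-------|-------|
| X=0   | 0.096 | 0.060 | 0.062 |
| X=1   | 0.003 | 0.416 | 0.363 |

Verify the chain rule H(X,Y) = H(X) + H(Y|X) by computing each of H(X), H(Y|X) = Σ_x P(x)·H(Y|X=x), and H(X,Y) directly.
H(X) = 0.7565 bits, H(Y|X) = 1.1425 bits, H(X,Y) = 1.8990 bits

Marginal of X (row sums):
  P(X=0) = 0.096 + 0.060 + 0.062 = 0.218
  P(X=1) = 0.003 + 0.416 + 0.363 = 0.782
H(X) = -[0.218·log₂(0.218) + 0.782·log₂(0.782)]
  = 0.4791 + 0.2774 = 0.7565 bits

H(Y|X) = Σ_x P(x)·H(Y|X=x):
  X=0: P(X=0) = 0.218, P(Y|X=0) = (48/109, 30/109, 31/109) → H(Y|X=0) = 1.5492
  X=1: P(X=1) = 0.782, P(Y|X=1) = (3/782, 208/391, 363/782) → H(Y|X=1) = 1.0291
H(Y|X) = 0.218·1.5492 + 0.782·1.0291 = 1.1425 bits

H(X,Y) = -Σ_{x,y} P(x,y) log₂ P(x,y). Per-cell terms -P(x,y)·log₂P(x,y):
  X=0: 0.3246, 0.2435, 0.2487
  X=1: 0.0251, 0.5264, 0.5307
Sum of the 6 terms: H(X,Y) = 1.8990 bits

Chain rule check:
  H(X) + H(Y|X) = 0.7565 + 1.1425 = 1.8990 bits
  H(X,Y) = 1.8990 bits
✓ Chain rule verified.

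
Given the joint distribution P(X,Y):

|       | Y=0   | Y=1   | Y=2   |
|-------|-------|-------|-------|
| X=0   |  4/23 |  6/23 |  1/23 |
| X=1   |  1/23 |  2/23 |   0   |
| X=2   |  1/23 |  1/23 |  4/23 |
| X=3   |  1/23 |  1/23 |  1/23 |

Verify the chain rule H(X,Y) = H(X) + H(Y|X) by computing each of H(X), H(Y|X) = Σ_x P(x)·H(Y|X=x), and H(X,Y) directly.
H(X) = 1.7812 bits, H(Y|X) = 1.2854 bits, H(X,Y) = 3.0666 bits

Marginal of X (row sums):
  P(X=0) = 4/23 + 6/23 + 1/23 = 11/23
  P(X=1) = 1/23 + 2/23 + 0 = 3/23
  P(X=2) = 1/23 + 1/23 + 4/23 = 6/23
  P(X=3) = 1/23 + 1/23 + 1/23 = 3/23
H(X) = -[(11/23)·log₂(11/23) + (3/23)·log₂(3/23) + (6/23)·log₂(6/23) + (3/23)·log₂(3/23)]
  = 0.508932 + 0.383296 + 0.505722 + 0.383296 = 1.7812 bits

H(Y|X) = Σ_x P(x)·H(Y|X=x):
  X=0: P(X=0) = 11/23, P(Y|X=0) = (4/11, 6/11, 1/11) → H(Y|X=0) = 1.322179
  X=1: P(X=1) = 3/23, P(Y|X=1) = (1/3, 2/3, 0) → H(Y|X=1) = 0.918296
  X=2: P(X=2) = 6/23, P(Y|X=2) = (1/6, 1/6, 2/3) → H(Y|X=2) = 1.251629
  X=3: P(X=3) = 3/23, P(Y|X=3) = (1/3, 1/3, 1/3) → H(Y|X=3) = 1.584963
H(Y|X) = (11/23)·1.322179 + (3/23)·0.918296 + (6/23)·1.251629 + (3/23)·1.584963 = 1.2854 bits

H(X,Y) = -Σ_{x,y} P(x,y) log₂ P(x,y). Per-cell terms -P(x,y)·log₂P(x,y):
  X=0: 0.438880, 0.505722, 0.196677
  X=1: 0.196677, 0.306397, 0.000000
  X=2: 0.196677, 0.196677, 0.438880
  X=3: 0.196677, 0.196677, 0.196677
  (cells with P = 0 contribute 0)
Sum of the 12 terms: H(X,Y) = 3.0666 bits

Chain rule check:
  H(X) + H(Y|X) = 1.7812 + 1.2854 = 3.0666 bits
  H(X,Y) = 3.0666 bits
✓ Chain rule verified.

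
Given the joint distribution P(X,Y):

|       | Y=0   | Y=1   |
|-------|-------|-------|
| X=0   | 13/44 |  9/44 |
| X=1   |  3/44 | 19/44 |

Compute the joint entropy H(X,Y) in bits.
1.7753 bits

H(X,Y) = -Σ_{x,y} P(x,y) log₂ P(x,y). Per-cell terms -P(x,y)·log₂P(x,y):
  X=0: 0.5197, 0.4683
  X=1: 0.2642, 0.5231
Sum of the 4 terms: H(X,Y) = 1.7753 bits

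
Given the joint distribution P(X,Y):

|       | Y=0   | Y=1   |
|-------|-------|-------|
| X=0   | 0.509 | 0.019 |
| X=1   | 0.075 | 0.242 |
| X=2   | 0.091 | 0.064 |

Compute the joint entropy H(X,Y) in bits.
1.9487 bits

H(X,Y) = -Σ_{x,y} P(x,y) log₂ P(x,y). Per-cell terms -P(x,y)·log₂P(x,y):
  X=0: 0.4959, 0.1086
  X=1: 0.2803, 0.4954
  X=2: 0.3147, 0.2538
Sum of the 6 terms: H(X,Y) = 1.9487 bits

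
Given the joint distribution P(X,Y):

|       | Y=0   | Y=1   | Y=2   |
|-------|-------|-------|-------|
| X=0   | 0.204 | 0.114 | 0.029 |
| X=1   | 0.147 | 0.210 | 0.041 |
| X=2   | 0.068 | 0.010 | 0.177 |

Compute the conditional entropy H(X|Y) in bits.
1.2613 bits

H(X|Y) = H(X,Y) - H(Y)

H(X,Y) = -Σ_{x,y} P(x,y) log₂ P(x,y). Per-cell terms -P(x,y)·log₂P(x,y):
  X=0: 0.467845, 0.357150, 0.148126
  X=1: 0.406618, 0.472823, 0.188938
  X=2: 0.263726, 0.066439, 0.442178
Sum of the 9 terms: H(X,Y) = 2.81384 bits

Marginal of Y (column sums):
  P(Y=0) = 0.204 + 0.147 + 0.068 = 0.419
  P(Y=1) = 0.114 + 0.210 + 0.010 = 0.334
  P(Y=2) = 0.029 + 0.041 + 0.177 = 0.247
H(Y) = -[0.419·log₂(0.419) + 0.334·log₂(0.334) + 0.247·log₂(0.247)]
  = 0.525836 + 0.528415 + 0.498302 = 1.55255 bits

H(X|Y) = H(X,Y) - H(Y) = 2.81384 - 1.55255 = 1.2613 bits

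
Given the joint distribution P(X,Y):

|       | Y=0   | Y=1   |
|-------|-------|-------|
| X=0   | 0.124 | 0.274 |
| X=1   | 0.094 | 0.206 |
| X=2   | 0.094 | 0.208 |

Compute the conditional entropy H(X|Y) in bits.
1.5718 bits

H(X|Y) = H(X,Y) - H(Y)

H(X,Y) = -Σ_{x,y} P(x,y) log₂ P(x,y). Per-cell terms -P(x,y)·log₂P(x,y):
  X=0: 0.373437, 0.511764
  X=1: 0.320652, 0.469532
  X=2: 0.320652, 0.471192
Sum of the 6 terms: H(X,Y) = 2.46723 bits

Marginal of Y (column sums):
  P(Y=0) = 0.124 + 0.094 + 0.094 = 0.312
  P(Y=1) = 0.274 + 0.206 + 0.208 = 0.688
H(Y) = -[0.312·log₂(0.312) + 0.688·log₂(0.688)]
  = 0.524279 + 0.371189 = 0.89547 bits

H(X|Y) = H(X,Y) - H(Y) = 2.46723 - 0.89547 = 1.5718 bits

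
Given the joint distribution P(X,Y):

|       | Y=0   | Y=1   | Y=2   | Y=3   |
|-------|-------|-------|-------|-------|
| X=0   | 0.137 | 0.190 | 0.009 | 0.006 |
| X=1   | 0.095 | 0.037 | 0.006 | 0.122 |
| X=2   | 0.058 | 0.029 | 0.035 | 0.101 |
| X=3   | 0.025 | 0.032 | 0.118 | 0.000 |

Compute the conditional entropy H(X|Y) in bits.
1.4507 bits

H(X|Y) = H(X,Y) - H(Y)

H(X,Y) = -Σ_{x,y} P(x,y) log₂ P(x,y). Per-cell terms -P(x,y)·log₂P(x,y):
  X=0: 0.39288, 0.45523, 0.06116, 0.04428
  X=1: 0.32261, 0.17598, 0.04428, 0.37028
  X=2: 0.23825, 0.14813, 0.16928, 0.33406
  X=3: 0.13305, 0.15891, 0.36381, 0.00000
  (cells with P = 0 contribute 0)
Sum of the 16 terms: H(X,Y) = 3.4122 bits

Marginal of Y (column sums):
  P(Y=0) = 0.137 + 0.095 + 0.058 + 0.025 = 0.315
  P(Y=1) = 0.190 + 0.037 + 0.029 + 0.032 = 0.288
  P(Y=2) = 0.009 + 0.006 + 0.035 + 0.118 = 0.168
  P(Y=3) = 0.006 + 0.122 + 0.101 + 0.000 = 0.229
H(Y) = -[0.315·log₂(0.315) + 0.288·log₂(0.288) + 0.168·log₂(0.168) + 0.229·log₂(0.229)]
  = 0.52497 + 0.51721 + 0.43234 + 0.48699 = 1.9615 bits

H(X|Y) = H(X,Y) - H(Y) = 3.4122 - 1.9615 = 1.4507 bits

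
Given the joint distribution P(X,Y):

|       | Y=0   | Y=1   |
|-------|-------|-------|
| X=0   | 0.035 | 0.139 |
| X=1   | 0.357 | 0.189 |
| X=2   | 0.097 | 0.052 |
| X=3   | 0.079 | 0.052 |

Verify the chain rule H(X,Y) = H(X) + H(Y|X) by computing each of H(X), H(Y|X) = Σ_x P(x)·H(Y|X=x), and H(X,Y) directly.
H(X) = 1.7090 bits, H(Y|X) = 0.9001 bits, H(X,Y) = 2.6091 bits

Marginal of X (row sums):
  P(X=0) = 0.035 + 0.139 = 0.174
  P(X=1) = 0.357 + 0.189 = 0.546
  P(X=2) = 0.097 + 0.052 = 0.149
  P(X=3) = 0.079 + 0.052 = 0.131
H(X) = -[0.174·log₂(0.174) + 0.546·log₂(0.546) + 0.149·log₂(0.149) + 0.131·log₂(0.131)]
  = 0.438974 + 0.476673 + 0.409246 + 0.384139 = 1.7090 bits

H(Y|X) = Σ_x P(x)·H(Y|X=x):
  X=0: P(X=0) = 0.174, P(Y|X=0) = (35/174, 139/174) → H(Y|X=0) = 0.724221
  X=1: P(X=1) = 0.546, P(Y|X=1) = (17/26, 9/26) → H(Y|X=1) = 0.930586
  X=2: P(X=2) = 0.149, P(Y|X=2) = (97/149, 52/149) → H(Y|X=2) = 0.933166
  X=3: P(X=3) = 0.131, P(Y|X=3) = (79/131, 52/131) → H(Y|X=3) = 0.969136
H(Y|X) = 0.174·0.724221 + 0.546·0.930586 + 0.149·0.933166 + 0.131·0.969136 = 0.9001 bits

H(X,Y) = -Σ_{x,y} P(x,y) log₂ P(x,y). Per-cell terms -P(x,y)·log₂P(x,y):
  X=0: 0.169278, 0.395711
  X=1: 0.530503, 0.454269
  X=2: 0.326490, 0.221798
  X=3: 0.289298, 0.221798
Sum of the 8 terms: H(X,Y) = 2.6091 bits

Chain rule check:
  H(X) + H(Y|X) = 1.7090 + 0.9001 = 2.6091 bits
  H(X,Y) = 2.6091 bits
✓ Chain rule verified.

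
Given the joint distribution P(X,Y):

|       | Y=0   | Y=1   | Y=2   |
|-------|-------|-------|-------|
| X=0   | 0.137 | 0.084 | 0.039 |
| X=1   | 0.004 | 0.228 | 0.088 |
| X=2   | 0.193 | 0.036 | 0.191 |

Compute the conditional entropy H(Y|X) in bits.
1.2322 bits

H(Y|X) = H(X,Y) - H(X)

H(X,Y) = -Σ_{x,y} P(x,y) log₂ P(x,y). Per-cell terms -P(x,y)·log₂P(x,y):
  X=0: 0.39288, 0.30017, 0.18253
  X=1: 0.03186, 0.48630, 0.30856
  X=2: 0.45805, 0.17265, 0.45618
Sum of the 9 terms: H(X,Y) = 2.7892 bits

Marginal of X (row sums):
  P(X=0) = 0.137 + 0.084 + 0.039 = 0.260
  P(X=1) = 0.004 + 0.228 + 0.088 = 0.320
  P(X=2) = 0.193 + 0.036 + 0.191 = 0.420
H(X) = -[0.260·log₂(0.260) + 0.320·log₂(0.320) + 0.420·log₂(0.420)]
  = 0.50529 + 0.52603 + 0.52565 = 1.5570 bits

H(Y|X) = H(X,Y) - H(X) = 2.7892 - 1.5570 = 1.2322 bits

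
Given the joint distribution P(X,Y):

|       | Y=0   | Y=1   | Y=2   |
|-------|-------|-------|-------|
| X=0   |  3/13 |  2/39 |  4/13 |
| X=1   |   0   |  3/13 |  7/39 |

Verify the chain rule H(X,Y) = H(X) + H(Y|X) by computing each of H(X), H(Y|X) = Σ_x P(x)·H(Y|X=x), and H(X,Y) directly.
H(X) = 0.9766 bits, H(Y|X) = 1.1875 bits, H(X,Y) = 2.1641 bits

Marginal of X (row sums):
  P(X=0) = 3/13 + 2/39 + 4/13 = 23/39
  P(X=1) = 0 + 3/13 + 7/39 = 16/39
H(X) = -[(23/39)·log₂(23/39) + (16/39)·log₂(16/39)]
  = 0.44929 + 0.52734 = 0.9766 bits

H(Y|X) = Σ_x P(x)·H(Y|X=x):
  X=0: P(X=0) = 23/39, P(Y|X=0) = (9/23, 2/23, 12/23) → H(Y|X=0) = 1.32578
  X=1: P(X=1) = 16/39, P(Y|X=1) = (0, 9/16, 7/16) → H(Y|X=1) = 0.98870
H(Y|X) = (23/39)·1.32578 + (16/39)·0.98870 = 1.1875 bits

H(X,Y) = -Σ_{x,y} P(x,y) log₂ P(x,y). Per-cell terms -P(x,y)·log₂P(x,y):
  X=0: 0.48819, 0.21976, 0.52321
  X=1: 0.00000, 0.48819, 0.44478
  (cells with P = 0 contribute 0)
Sum of the 6 terms: H(X,Y) = 2.1641 bits

Chain rule check:
  H(X) + H(Y|X) = 0.9766 + 1.1875 = 2.1641 bits
  H(X,Y) = 2.1641 bits
✓ Chain rule verified.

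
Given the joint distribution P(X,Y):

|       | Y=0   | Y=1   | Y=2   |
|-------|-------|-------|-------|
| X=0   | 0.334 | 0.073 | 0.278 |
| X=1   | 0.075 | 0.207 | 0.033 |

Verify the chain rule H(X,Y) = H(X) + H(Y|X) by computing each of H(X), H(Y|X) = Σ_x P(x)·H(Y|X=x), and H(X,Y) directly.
H(X) = 0.8989 bits, H(Y|X) = 1.3317 bits, H(X,Y) = 2.2305 bits

Marginal of X (row sums):
  P(X=0) = 0.334 + 0.073 + 0.278 = 0.685
  P(X=1) = 0.075 + 0.207 + 0.033 = 0.315
H(X) = -[0.685·log₂(0.685) + 0.315·log₂(0.315)]
  = 0.3739 + 0.5250 = 0.8989 bits

H(Y|X) = Σ_x P(x)·H(Y|X=x):
  X=0: P(X=0) = 0.685, P(Y|X=0) = (334/685, 73/685, 278/685) → H(Y|X=0) = 1.3775
  X=1: P(X=1) = 0.315, P(Y|X=1) = (5/21, 23/35, 11/105) → H(Y|X=1) = 1.2320
H(Y|X) = 0.685·1.3775 + 0.315·1.2320 = 1.3317 bits

H(X,Y) = -Σ_{x,y} P(x,y) log₂ P(x,y). Per-cell terms -P(x,y)·log₂P(x,y):
  X=0: 0.5284, 0.2756, 0.5134
  X=1: 0.2803, 0.4704, 0.1624
Sum of the 6 terms: H(X,Y) = 2.2305 bits

Chain rule check:
  H(X) + H(Y|X) = 0.8989 + 1.3317 = 2.2306 bits
  H(X,Y) = 2.2305 bits
✓ Chain rule verified (Δ = 0.0001 is 4-dp rounding noise: each of the three values was rounded independently).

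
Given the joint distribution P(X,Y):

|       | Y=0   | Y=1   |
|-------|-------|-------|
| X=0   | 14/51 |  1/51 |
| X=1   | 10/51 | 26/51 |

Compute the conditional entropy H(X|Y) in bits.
0.5821 bits

H(X|Y) = H(X,Y) - H(Y)

H(X,Y) = -Σ_{x,y} P(x,y) log₂ P(x,y). Per-cell terms -P(x,y)·log₂P(x,y):
  X=0: 0.5120, 0.1112
  X=1: 0.4609, 0.4955
Sum of the 4 terms: H(X,Y) = 1.5796 bits

Marginal of Y (column sums):
  P(Y=0) = 14/51 + 10/51 = 8/17
  P(Y=1) = 1/51 + 26/51 = 9/17
H(Y) = -[(8/17)·log₂(8/17) + (9/17)·log₂(9/17)]
  = 0.5117 + 0.4858 = 0.9975 bits

H(X|Y) = H(X,Y) - H(Y) = 1.5796 - 0.9975 = 0.5821 bits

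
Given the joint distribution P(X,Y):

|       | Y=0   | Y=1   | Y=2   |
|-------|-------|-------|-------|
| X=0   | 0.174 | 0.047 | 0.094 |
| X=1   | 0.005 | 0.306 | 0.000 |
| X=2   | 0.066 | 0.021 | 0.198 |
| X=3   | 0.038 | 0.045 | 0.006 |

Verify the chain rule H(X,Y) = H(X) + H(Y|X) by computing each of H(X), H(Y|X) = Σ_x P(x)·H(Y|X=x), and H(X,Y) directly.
H(X) = 1.8758 bits, H(Y|X) = 0.9155 bits, H(X,Y) = 2.7913 bits

Marginal of X (row sums):
  P(X=0) = 0.174 + 0.047 + 0.094 = 0.315
  P(X=1) = 0.005 + 0.306 + 0.000 = 0.311
  P(X=2) = 0.066 + 0.021 + 0.198 = 0.285
  P(X=3) = 0.038 + 0.045 + 0.006 = 0.089
H(X) = -[0.315·log₂(0.315) + 0.311·log₂(0.311) + 0.285·log₂(0.285) + 0.089·log₂(0.089)]
  = 0.524972 + 0.524039 + 0.516125 + 0.310615 = 1.8758 bits

H(Y|X) = Σ_x P(x)·H(Y|X=x):
  X=0: P(X=0) = 0.315, P(Y|X=0) = (58/105, 47/315, 94/315) → H(Y|X=0) = 1.403115
  X=1: P(X=1) = 0.311, P(Y|X=1) = (5/311, 306/311, 0) → H(Y|X=1) = 0.118808
  X=2: P(X=2) = 0.285, P(Y|X=2) = (22/95, 7/95, 66/95) → H(Y|X=2) = 1.131024
  X=3: P(X=3) = 0.089, P(Y|X=3) = (38/89, 45/89, 6/89) → H(Y|X=3) = 1.283998
H(Y|X) = 0.315·1.403115 + 0.311·0.118808 + 0.285·1.131024 + 0.089·1.283998 = 0.9155 bits

H(X,Y) = -Σ_{x,y} P(x,y) log₂ P(x,y). Per-cell terms -P(x,y)·log₂P(x,y):
  X=0: 0.438974, 0.207326, 0.320652
  X=1: 0.038219, 0.522769, 0.000000
  X=2: 0.258812, 0.117043, 0.462613
  X=3: 0.179279, 0.201327, 0.044285
  (cells with P = 0 contribute 0)
Sum of the 12 terms: H(X,Y) = 2.7913 bits

Chain rule check:
  H(X) + H(Y|X) = 1.8758 + 0.9155 = 2.7913 bits
  H(X,Y) = 2.7913 bits
✓ Chain rule verified.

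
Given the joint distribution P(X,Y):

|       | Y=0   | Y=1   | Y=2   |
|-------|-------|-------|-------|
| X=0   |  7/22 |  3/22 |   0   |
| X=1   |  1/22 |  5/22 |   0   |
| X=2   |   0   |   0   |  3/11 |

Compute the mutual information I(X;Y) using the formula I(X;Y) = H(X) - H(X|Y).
0.9948 bits

I(X;Y) = H(X) - H(X|Y)

Marginal of X (row sums):
  P(X=0) = 7/22 + 3/22 + 0 = 5/11
  P(X=1) = 1/22 + 5/22 + 0 = 3/11
  P(X=2) = 0 + 0 + 3/11 = 3/11
H(X) = -[(5/11)·log₂(5/11) + (3/11)·log₂(3/11) + (3/11)·log₂(3/11)]
  = 0.517047 + 0.511219 + 0.511219 = 1.539485 bits

Marginal of Y (column sums):
  P(Y=0) = 7/22 + 1/22 + 0 = 4/11
  P(Y=1) = 3/22 + 5/22 + 0 = 4/11
  P(Y=2) = 0 + 0 + 3/11 = 3/11
H(X|Y) = Σ_y P(y)·H(X|Y=y):
  Y=0: P(Y=0) = 4/11, P(X|Y=0) = (7/8, 1/8, 0) → H(X|Y=0) = 0.543564
  Y=1: P(Y=1) = 4/11, P(X|Y=1) = (3/8, 5/8, 0) → H(X|Y=1) = 0.954434
  Y=2: P(Y=2) = 3/11, P(X|Y=2) = (0, 0, 1) → H(X|Y=2) = 0.000000
H(X|Y) = (4/11)·0.543564 + (4/11)·0.954434 + (3/11)·0.000000 = 0.544727 bits

I(X;Y) = H(X) - H(X|Y) = 1.539485 - 0.544727 = 0.9948 bits

Cross-check via I(X;Y) = H(X) + H(Y) - H(X,Y): computing H(Y) from the column sums and H(X,Y) from the 9 cells in the same way gives H(Y) = 1.572624 bits and H(X,Y) = 2.117350 bits, so
I(X;Y) = 1.539485 + 1.572624 - 2.117350 = 0.9948 bits ✓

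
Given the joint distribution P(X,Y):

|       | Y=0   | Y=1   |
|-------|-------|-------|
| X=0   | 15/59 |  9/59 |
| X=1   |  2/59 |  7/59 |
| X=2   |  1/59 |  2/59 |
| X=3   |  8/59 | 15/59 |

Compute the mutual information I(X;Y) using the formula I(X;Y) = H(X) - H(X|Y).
0.0749 bits

I(X;Y) = H(X) - H(X|Y)

Marginal of X (row sums):
  P(X=0) = 15/59 + 9/59 = 24/59
  P(X=1) = 2/59 + 7/59 = 9/59
  P(X=2) = 1/59 + 2/59 = 3/59
  P(X=3) = 8/59 + 15/59 = 23/59
H(X) = -[(24/59)·log₂(24/59) + (9/59)·log₂(9/59) + (3/59)·log₂(3/59) + (23/59)·log₂(23/59)]
  = 0.5279 + 0.4138 + 0.2185 + 0.5298 = 1.6900 bits

Marginal of Y (column sums):
  P(Y=0) = 15/59 + 2/59 + 1/59 + 8/59 = 26/59
  P(Y=1) = 9/59 + 7/59 + 2/59 + 15/59 = 33/59
H(X|Y) = Σ_y P(y)·H(X|Y=y):
  Y=0: P(Y=0) = 26/59, P(X|Y=0) = (15/26, 1/13, 1/26, 4/13) → H(X|Y=0) = 1.4465
  Y=1: P(Y=1) = 33/59, P(X|Y=1) = (3/11, 7/33, 2/33, 5/11) → H(X|Y=1) = 1.7479
H(X|Y) = (26/59)·1.4465 + (33/59)·1.7479 = 1.6151 bits

I(X;Y) = H(X) - H(X|Y) = 1.6900 - 1.6151 = 0.0749 bits

Cross-check via I(X;Y) = H(X) + H(Y) - H(X,Y): computing H(Y) from the column sums and H(X,Y) from the 8 cells in the same way gives H(Y) = 0.9898 bits and H(X,Y) = 2.6049 bits, so
I(X;Y) = 1.6900 + 0.9898 - 2.6049 = 0.0749 bits ✓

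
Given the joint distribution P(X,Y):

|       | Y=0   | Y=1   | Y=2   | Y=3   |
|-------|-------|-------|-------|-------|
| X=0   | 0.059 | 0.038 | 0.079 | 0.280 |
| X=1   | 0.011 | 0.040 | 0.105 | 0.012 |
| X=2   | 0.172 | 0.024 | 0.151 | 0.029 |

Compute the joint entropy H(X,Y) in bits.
3.0249 bits

H(X,Y) = -Σ_{x,y} P(x,y) log₂ P(x,y). Per-cell terms -P(x,y)·log₂P(x,y):
  X=0: 0.2409, 0.1793, 0.2893, 0.5142
  X=1: 0.0716, 0.1858, 0.3414, 0.0766
  X=2: 0.4368, 0.1291, 0.4118, 0.1481
Sum of the 12 terms: H(X,Y) = 3.0249 bits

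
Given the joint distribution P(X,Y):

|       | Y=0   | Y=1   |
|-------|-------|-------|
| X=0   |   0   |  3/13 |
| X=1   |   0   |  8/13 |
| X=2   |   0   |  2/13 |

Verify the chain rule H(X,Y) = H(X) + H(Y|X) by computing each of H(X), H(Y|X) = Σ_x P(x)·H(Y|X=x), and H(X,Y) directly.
H(X) = 1.3347 bits, H(Y|X) = 0.0000 bits, H(X,Y) = 1.3347 bits

Marginal of X (row sums):
  P(X=0) = 0 + 3/13 = 3/13
  P(X=1) = 0 + 8/13 = 8/13
  P(X=2) = 0 + 2/13 = 2/13
H(X) = -[(3/13)·log₂(3/13) + (8/13)·log₂(8/13) + (2/13)·log₂(2/13)]
  = 0.4882 + 0.4310 + 0.4155 = 1.3347 bits

H(Y|X) = Σ_x P(x)·H(Y|X=x):
  X=0: P(X=0) = 3/13, P(Y|X=0) = (0, 1) → H(Y|X=0) = 0.0000
  X=1: P(X=1) = 8/13, P(Y|X=1) = (0, 1) → H(Y|X=1) = 0.0000
  X=2: P(X=2) = 2/13, P(Y|X=2) = (0, 1) → H(Y|X=2) = 0.0000
H(Y|X) = (3/13)·0.0000 + (8/13)·0.0000 + (2/13)·0.0000 = 0.0000 bits

H(X,Y) = -Σ_{x,y} P(x,y) log₂ P(x,y). Per-cell terms -P(x,y)·log₂P(x,y):
  X=0: 0.0000, 0.4882
  X=1: 0.0000, 0.4310
  X=2: 0.0000, 0.4155
  (cells with P = 0 contribute 0)
Sum of the 6 terms: H(X,Y) = 1.3347 bits

Chain rule check:
  H(X) + H(Y|X) = 1.3347 + 0.0000 = 1.3347 bits
  H(X,Y) = 1.3347 bits
✓ Chain rule verified.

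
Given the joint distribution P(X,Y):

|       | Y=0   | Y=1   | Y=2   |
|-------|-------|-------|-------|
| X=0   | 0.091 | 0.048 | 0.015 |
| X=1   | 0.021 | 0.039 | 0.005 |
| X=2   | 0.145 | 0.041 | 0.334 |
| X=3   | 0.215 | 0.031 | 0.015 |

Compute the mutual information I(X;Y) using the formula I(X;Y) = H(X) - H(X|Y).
0.3342 bits

I(X;Y) = H(X) - H(X|Y)

Marginal of X (row sums):
  P(X=0) = 0.091 + 0.048 + 0.015 = 0.154
  P(X=1) = 0.021 + 0.039 + 0.005 = 0.065
  P(X=2) = 0.145 + 0.041 + 0.334 = 0.520
  P(X=3) = 0.215 + 0.031 + 0.015 = 0.261
H(X) = -[0.154·log₂(0.154) + 0.065·log₂(0.065) + 0.520·log₂(0.520) + 0.261·log₂(0.261)]
  = 0.415646 + 0.256322 + 0.490577 + 0.505786 = 1.668331 bits

Marginal of Y (column sums):
  P(Y=0) = 0.091 + 0.021 + 0.145 + 0.215 = 0.472
  P(Y=1) = 0.048 + 0.039 + 0.041 + 0.031 = 0.159
  P(Y=2) = 0.015 + 0.005 + 0.334 + 0.015 = 0.369
H(X|Y) = Σ_y P(y)·H(X|Y=y):
  Y=0: P(Y=0) = 0.472, P(X|Y=0) = (91/472, 21/472, 145/472, 215/472) → H(X|Y=0) = 1.697481
  Y=1: P(Y=1) = 0.159, P(X|Y=1) = (16/53, 13/53, 41/159, 31/159) → H(X|Y=1) = 1.983018
  Y=2: P(Y=2) = 0.369, P(X|Y=2) = (5/123, 5/369, 334/369, 5/123) → H(X|Y=2) = 0.589879
H(X|Y) = 0.472·1.697481 + 0.159·1.983018 + 0.369·0.589879 = 1.334176 bits

I(X;Y) = H(X) - H(X|Y) = 1.668331 - 1.334176 = 0.3342 bits

Cross-check via I(X;Y) = H(X) + H(Y) - H(X,Y): computing H(Y) from the column sums and H(X,Y) from the 12 cells in the same way gives H(Y) = 1.463789 bits and H(X,Y) = 2.797966 bits, so
I(X;Y) = 1.668331 + 1.463789 - 2.797966 = 0.3342 bits ✓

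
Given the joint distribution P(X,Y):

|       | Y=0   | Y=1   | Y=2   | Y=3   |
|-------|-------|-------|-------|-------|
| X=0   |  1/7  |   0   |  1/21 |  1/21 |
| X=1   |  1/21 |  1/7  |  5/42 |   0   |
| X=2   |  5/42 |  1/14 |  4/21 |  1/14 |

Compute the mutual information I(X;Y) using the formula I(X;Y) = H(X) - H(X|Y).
0.2701 bits

I(X;Y) = H(X) - H(X|Y)

Marginal of X (row sums):
  P(X=0) = 1/7 + 0 + 1/21 + 1/21 = 5/21
  P(X=1) = 1/21 + 1/7 + 5/42 + 0 = 13/42
  P(X=2) = 5/42 + 1/14 + 4/21 + 1/14 = 19/42
H(X) = -[(5/21)·log₂(5/21) + (13/42)·log₂(13/42) + (19/42)·log₂(19/42)]
  = 0.49295 + 0.52368 + 0.51770 = 1.53433 bits

Marginal of Y (column sums):
  P(Y=0) = 1/7 + 1/21 + 5/42 = 13/42
  P(Y=1) = 0 + 1/7 + 1/14 = 3/14
  P(Y=2) = 1/21 + 5/42 + 4/21 = 5/14
  P(Y=3) = 1/21 + 0 + 1/14 = 5/42
H(X|Y) = Σ_y P(y)·H(X|Y=y):
  Y=0: P(Y=0) = 13/42, P(X|Y=0) = (6/13, 2/13, 5/13) → H(X|Y=0) = 1.46048
  Y=1: P(Y=1) = 3/14, P(X|Y=1) = (0, 2/3, 1/3) → H(X|Y=1) = 0.91830
  Y=2: P(Y=2) = 5/14, P(X|Y=2) = (2/15, 1/3, 8/15) → H(X|Y=2) = 1.39958
  Y=3: P(Y=3) = 5/42, P(X|Y=3) = (2/5, 0, 3/5) → H(X|Y=3) = 0.97095
H(X|Y) = (13/42)·1.46048 + (3/14)·0.91830 + (5/14)·1.39958 + (5/42)·0.97095 = 1.26427 bits

I(X;Y) = H(X) - H(X|Y) = 1.53433 - 1.26427 = 0.2701 bits

Cross-check via I(X;Y) = H(X) + H(Y) - H(X,Y): computing H(Y) from the column sums and H(X,Y) from the 12 cells in the same way gives H(Y) = 1.89594 bits and H(X,Y) = 3.16021 bits, so
I(X;Y) = 1.53433 + 1.89594 - 3.16021 = 0.2701 bits ✓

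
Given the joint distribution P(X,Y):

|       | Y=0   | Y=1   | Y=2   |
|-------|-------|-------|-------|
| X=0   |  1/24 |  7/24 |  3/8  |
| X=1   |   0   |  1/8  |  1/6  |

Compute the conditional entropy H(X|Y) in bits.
0.8496 bits

H(X|Y) = H(X,Y) - H(Y)

H(X,Y) = -Σ_{x,y} P(x,y) log₂ P(x,y). Per-cell terms -P(x,y)·log₂P(x,y):
  X=0: 0.19104, 0.51847, 0.53064
  X=1: 0.00000, 0.37500, 0.43083
  (cells with P = 0 contribute 0)
Sum of the 6 terms: H(X,Y) = 2.0460 bits

Marginal of Y (column sums):
  P(Y=0) = 1/24 + 0 = 1/24
  P(Y=1) = 7/24 + 1/8 = 5/12
  P(Y=2) = 3/8 + 1/6 = 13/24
H(Y) = -[(1/24)·log₂(1/24) + (5/12)·log₂(5/12) + (13/24)·log₂(13/24)]
  = 0.19104 + 0.52626 + 0.47912 = 1.1964 bits

H(X|Y) = H(X,Y) - H(Y) = 2.0460 - 1.1964 = 0.8496 bits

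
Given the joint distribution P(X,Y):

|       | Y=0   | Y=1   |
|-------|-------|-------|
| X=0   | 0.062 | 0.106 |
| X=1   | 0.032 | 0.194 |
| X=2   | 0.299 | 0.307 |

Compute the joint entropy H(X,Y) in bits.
2.2536 bits

H(X,Y) = -Σ_{x,y} P(x,y) log₂ P(x,y). Per-cell terms -P(x,y)·log₂P(x,y):
  X=0: 0.2487, 0.3432
  X=1: 0.1589, 0.4590
  X=2: 0.5208, 0.5230
Sum of the 6 terms: H(X,Y) = 2.2536 bits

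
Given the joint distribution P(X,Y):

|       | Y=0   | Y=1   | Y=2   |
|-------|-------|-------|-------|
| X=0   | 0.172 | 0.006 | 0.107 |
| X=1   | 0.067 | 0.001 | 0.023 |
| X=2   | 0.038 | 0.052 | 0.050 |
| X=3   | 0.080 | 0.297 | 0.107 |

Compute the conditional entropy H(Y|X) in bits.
1.2617 bits

H(Y|X) = H(X,Y) - H(X)

H(X,Y) = -Σ_{x,y} P(x,y) log₂ P(x,y). Per-cell terms -P(x,y)·log₂P(x,y):
  X=0: 0.436797, 0.044285, 0.345002
  X=1: 0.261280, 0.009966, 0.125171
  X=2: 0.179279, 0.221798, 0.216096
  X=3: 0.291508, 0.520185, 0.345002
Sum of the 12 terms: H(X,Y) = 2.996369 bits

Marginal of X (row sums):
  P(X=0) = 0.172 + 0.006 + 0.107 = 0.285
  P(X=1) = 0.067 + 0.001 + 0.023 = 0.091
  P(X=2) = 0.038 + 0.052 + 0.050 = 0.140
  P(X=3) = 0.080 + 0.297 + 0.107 = 0.484
H(X) = -[0.285·log₂(0.285) + 0.091·log₂(0.091) + 0.140·log₂(0.140) + 0.484·log₂(0.484)]
  = 0.516125 + 0.314677 + 0.397110 + 0.506710 = 1.734622 bits

H(Y|X) = H(X,Y) - H(X) = 2.996369 - 1.734622 = 1.2617 bits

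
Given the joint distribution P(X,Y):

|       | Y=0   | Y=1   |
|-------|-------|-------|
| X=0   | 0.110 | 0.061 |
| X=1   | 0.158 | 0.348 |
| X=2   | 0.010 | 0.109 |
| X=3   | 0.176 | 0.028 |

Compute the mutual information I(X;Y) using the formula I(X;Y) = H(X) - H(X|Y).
0.2127 bits

I(X;Y) = H(X) - H(X|Y)

Marginal of X (row sums):
  P(X=0) = 0.110 + 0.061 = 0.171
  P(X=1) = 0.158 + 0.348 = 0.506
  P(X=2) = 0.010 + 0.109 = 0.119
  P(X=3) = 0.176 + 0.028 = 0.204
H(X) = -[0.171·log₂(0.171) + 0.506·log₂(0.506) + 0.119·log₂(0.119) + 0.204·log₂(0.204)]
  = 0.43570 + 0.49729 + 0.36545 + 0.46785 = 1.7663 bits

Marginal of Y (column sums):
  P(Y=0) = 0.110 + 0.158 + 0.010 + 0.176 = 0.454
  P(Y=1) = 0.061 + 0.348 + 0.109 + 0.028 = 0.546
H(X|Y) = Σ_y P(y)·H(X|Y=y):
  Y=0: P(Y=0) = 0.454, P(X|Y=0) = (55/227, 79/227, 5/227, 88/227) → H(X|Y=0) = 1.67671
  Y=1: P(Y=1) = 0.546, P(X|Y=1) = (61/546, 58/91, 109/546, 2/39) → H(X|Y=1) = 1.45126
H(X|Y) = 0.454·1.67671 + 0.546·1.45126 = 1.5536 bits

I(X;Y) = H(X) - H(X|Y) = 1.7663 - 1.5536 = 0.2127 bits

Cross-check via I(X;Y) = H(X) + H(Y) - H(X,Y): computing H(Y) from the column sums and H(X,Y) from the 8 cells in the same way gives H(Y) = 0.9939 bits and H(X,Y) = 2.5475 bits, so
I(X;Y) = 1.7663 + 0.9939 - 2.5475 = 0.2127 bits ✓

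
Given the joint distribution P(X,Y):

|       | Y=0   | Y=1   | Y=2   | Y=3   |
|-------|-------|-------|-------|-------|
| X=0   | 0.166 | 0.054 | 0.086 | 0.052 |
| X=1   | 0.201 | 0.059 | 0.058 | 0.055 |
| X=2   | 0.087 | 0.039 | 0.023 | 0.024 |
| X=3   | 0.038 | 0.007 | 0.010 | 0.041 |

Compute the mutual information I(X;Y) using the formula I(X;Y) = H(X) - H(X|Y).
0.0416 bits

I(X;Y) = H(X) - H(X|Y)

Marginal of X (row sums):
  P(X=0) = 0.166 + 0.054 + 0.086 + 0.052 = 0.358
  P(X=1) = 0.201 + 0.059 + 0.058 + 0.055 = 0.373
  P(X=2) = 0.087 + 0.039 + 0.023 + 0.024 = 0.173
  P(X=3) = 0.038 + 0.007 + 0.010 + 0.041 = 0.096
H(X) = -[0.358·log₂(0.358) + 0.373·log₂(0.373) + 0.173·log₂(0.173) + 0.096·log₂(0.096)]
  = 0.5305 + 0.5307 + 0.4379 + 0.3246 = 1.8237 bits

Marginal of Y (column sums):
  P(Y=0) = 0.166 + 0.201 + 0.087 + 0.038 = 0.492
  P(Y=1) = 0.054 + 0.059 + 0.039 + 0.007 = 0.159
  P(Y=2) = 0.086 + 0.058 + 0.023 + 0.010 = 0.177
  P(Y=3) = 0.052 + 0.055 + 0.024 + 0.041 = 0.172
H(X|Y) = Σ_y P(y)·H(X|Y=y):
  Y=0: P(Y=0) = 0.492, P(X|Y=0) = (83/246, 67/164, 29/164, 19/246) → H(X|Y=0) = 1.7838
  Y=1: P(Y=1) = 0.159, P(X|Y=1) = (18/53, 59/159, 13/53, 7/159) → H(X|Y=1) = 1.7555
  Y=2: P(Y=2) = 0.177, P(X|Y=2) = (86/177, 58/177, 23/177, 10/177) → H(X|Y=2) = 1.6502
  Y=3: P(Y=3) = 0.172, P(X|Y=3) = (13/43, 55/172, 6/43, 41/172) → H(X|Y=3) = 1.9373
H(X|Y) = 0.492·1.7838 + 0.159·1.7555 + 0.177·1.6502 + 0.172·1.9373 = 1.7821 bits

I(X;Y) = H(X) - H(X|Y) = 1.8237 - 1.7821 = 0.0416 bits

Cross-check via I(X;Y) = H(X) + H(Y) - H(X,Y): computing H(Y) from the column sums and H(X,Y) from the 16 cells in the same way gives H(Y) = 1.8042 bits and H(X,Y) = 3.5863 bits, so
I(X;Y) = 1.8237 + 1.8042 - 3.5863 = 0.0416 bits ✓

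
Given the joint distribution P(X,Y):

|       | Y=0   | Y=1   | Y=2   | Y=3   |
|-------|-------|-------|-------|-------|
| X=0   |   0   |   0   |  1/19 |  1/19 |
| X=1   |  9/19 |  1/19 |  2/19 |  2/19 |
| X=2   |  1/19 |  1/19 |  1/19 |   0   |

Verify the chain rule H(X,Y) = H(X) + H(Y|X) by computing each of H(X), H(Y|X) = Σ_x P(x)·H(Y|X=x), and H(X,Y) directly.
H(X) = 1.0870 bits, H(Y|X) = 1.4489 bits, H(X,Y) = 2.5359 bits

Marginal of X (row sums):
  P(X=0) = 0 + 0 + 1/19 + 1/19 = 2/19
  P(X=1) = 9/19 + 1/19 + 2/19 + 2/19 = 14/19
  P(X=2) = 1/19 + 1/19 + 1/19 + 0 = 3/19
H(X) = -[(2/19)·log₂(2/19) + (14/19)·log₂(14/19) + (3/19)·log₂(3/19)]
  = 0.34189 + 0.32463 + 0.42047 = 1.0870 bits

H(Y|X) = Σ_x P(x)·H(Y|X=x):
  X=0: P(X=0) = 2/19, P(Y|X=0) = (0, 0, 1/2, 1/2) → H(Y|X=0) = 1.00000
  X=1: P(X=1) = 14/19, P(Y|X=1) = (9/14, 1/14, 1/7, 1/7) → H(Y|X=1) = 1.48383
  X=2: P(X=2) = 3/19, P(Y|X=2) = (1/3, 1/3, 1/3, 0) → H(Y|X=2) = 1.58496
H(Y|X) = (2/19)·1.00000 + (14/19)·1.48383 + (3/19)·1.58496 = 1.4489 bits

H(X,Y) = -Σ_{x,y} P(x,y) log₂ P(x,y). Per-cell terms -P(x,y)·log₂P(x,y):
  X=0: 0.00000, 0.00000, 0.22358, 0.22358
  X=1: 0.51063, 0.22358, 0.34189, 0.34189
  X=2: 0.22358, 0.22358, 0.22358, 0.00000
  (cells with P = 0 contribute 0)
Sum of the 12 terms: H(X,Y) = 2.5359 bits

Chain rule check:
  H(X) + H(Y|X) = 1.0870 + 1.4489 = 2.5359 bits
  H(X,Y) = 2.5359 bits
✓ Chain rule verified.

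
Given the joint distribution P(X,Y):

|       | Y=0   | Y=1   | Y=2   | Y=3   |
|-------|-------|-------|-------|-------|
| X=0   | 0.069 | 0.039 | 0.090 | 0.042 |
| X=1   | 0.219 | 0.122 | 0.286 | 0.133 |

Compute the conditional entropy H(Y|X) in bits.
1.9121 bits

H(Y|X) = H(X,Y) - H(X)

H(X,Y) = -Σ_{x,y} P(x,y) log₂ P(x,y). Per-cell terms -P(x,y)·log₂P(x,y):
  X=0: 0.26615, 0.18253, 0.31265, 0.19209
  X=1: 0.47983, 0.37028, 0.51649, 0.38710
Sum of the 8 terms: H(X,Y) = 2.7071 bits

Marginal of X (row sums):
  P(X=0) = 0.069 + 0.039 + 0.090 + 0.042 = 0.240
  P(X=1) = 0.219 + 0.122 + 0.286 + 0.133 = 0.760
H(X) = -[0.240·log₂(0.240) + 0.760·log₂(0.760)]
  = 0.49413 + 0.30091 = 0.7950 bits

H(Y|X) = H(X,Y) - H(X) = 2.7071 - 0.7950 = 1.9121 bits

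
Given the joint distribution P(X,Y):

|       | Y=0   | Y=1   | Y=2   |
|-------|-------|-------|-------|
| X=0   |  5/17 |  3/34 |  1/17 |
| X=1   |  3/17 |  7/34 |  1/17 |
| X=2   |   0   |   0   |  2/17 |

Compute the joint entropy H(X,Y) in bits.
2.5835 bits

H(X,Y) = -Σ_{x,y} P(x,y) log₂ P(x,y). Per-cell terms -P(x,y)·log₂P(x,y):
  X=0: 0.51927, 0.30904, 0.24044
  X=1: 0.44162, 0.46943, 0.24044
  X=2: 0.00000, 0.00000, 0.36323
  (cells with P = 0 contribute 0)
Sum of the 9 terms: H(X,Y) = 2.5835 bits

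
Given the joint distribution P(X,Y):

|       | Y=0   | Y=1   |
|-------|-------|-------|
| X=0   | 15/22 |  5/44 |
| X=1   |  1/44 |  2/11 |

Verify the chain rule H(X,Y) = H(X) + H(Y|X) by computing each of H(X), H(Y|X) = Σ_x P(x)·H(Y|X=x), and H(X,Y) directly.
H(X) = 0.7309 bits, H(Y|X) = 0.5736 bits, H(X,Y) = 1.3045 bits

Marginal of X (row sums):
  P(X=0) = 15/22 + 5/44 = 35/44
  P(X=1) = 1/44 + 2/11 = 9/44
H(X) = -[(35/44)·log₂(35/44) + (9/44)·log₂(9/44)]
  = 0.2626 + 0.4683 = 0.7309 bits

H(Y|X) = Σ_x P(x)·H(Y|X=x):
  X=0: P(X=0) = 35/44, P(Y|X=0) = (6/7, 1/7) → H(Y|X=0) = 0.5917
  X=1: P(X=1) = 9/44, P(Y|X=1) = (1/9, 8/9) → H(Y|X=1) = 0.5033
H(Y|X) = (35/44)·0.5917 + (9/44)·0.5033 = 0.5736 bits

H(X,Y) = -Σ_{x,y} P(x,y) log₂ P(x,y). Per-cell terms -P(x,y)·log₂P(x,y):
  X=0: 0.3767, 0.3565
  X=1: 0.1241, 0.4472
Sum of the 4 terms: H(X,Y) = 1.3045 bits

Chain rule check:
  H(X) + H(Y|X) = 0.7309 + 0.5736 = 1.3045 bits
  H(X,Y) = 1.3045 bits
✓ Chain rule verified.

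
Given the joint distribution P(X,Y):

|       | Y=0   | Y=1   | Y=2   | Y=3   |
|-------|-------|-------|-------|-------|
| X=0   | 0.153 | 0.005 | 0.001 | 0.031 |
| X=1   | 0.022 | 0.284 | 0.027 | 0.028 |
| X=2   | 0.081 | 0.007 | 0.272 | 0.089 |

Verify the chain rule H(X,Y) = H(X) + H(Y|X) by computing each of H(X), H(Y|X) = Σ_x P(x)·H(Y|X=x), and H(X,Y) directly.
H(X) = 1.5046 bits, H(Y|X) = 1.2007 bits, H(X,Y) = 2.7053 bits

Marginal of X (row sums):
  P(X=0) = 0.153 + 0.005 + 0.001 + 0.031 = 0.190
  P(X=1) = 0.022 + 0.284 + 0.027 + 0.028 = 0.361
  P(X=2) = 0.081 + 0.007 + 0.272 + 0.089 = 0.449
H(X) = -[0.190·log₂(0.190) + 0.361·log₂(0.361) + 0.449·log₂(0.449)]
  = 0.45523 + 0.53064 + 0.51869 = 1.5046 bits

H(Y|X) = Σ_x P(x)·H(Y|X=x):
  X=0: P(X=0) = 0.190, P(Y|X=0) = (153/190, 1/38, 1/190, 31/190) → H(Y|X=0) = 0.85633
  X=1: P(X=1) = 0.361, P(Y|X=1) = (22/361, 284/361, 27/361, 28/361) → H(Y|X=1) = 1.08416
  X=2: P(X=2) = 0.449, P(Y|X=2) = (81/449, 7/449, 272/449, 89/449) → H(Y|X=2) = 1.44017
H(Y|X) = 0.190·0.85633 + 0.361·1.08416 + 0.449·1.44017 = 1.2007 bits

H(X,Y) = -Σ_{x,y} P(x,y) log₂ P(x,y). Per-cell terms -P(x,y)·log₂P(x,y):
  X=0: 0.41438, 0.03822, 0.00997, 0.15536
  X=1: 0.12114, 0.51575, 0.14069, 0.14444
  X=2: 0.29370, 0.05011, 0.51090, 0.31061
Sum of the 12 terms: H(X,Y) = 2.7053 bits

Chain rule check:
  H(X) + H(Y|X) = 1.5046 + 1.2007 = 2.7053 bits
  H(X,Y) = 2.7053 bits
✓ Chain rule verified.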